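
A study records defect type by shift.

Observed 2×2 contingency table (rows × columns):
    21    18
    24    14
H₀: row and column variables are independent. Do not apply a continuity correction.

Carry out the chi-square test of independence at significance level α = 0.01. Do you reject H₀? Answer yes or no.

reject H₀: no

Row totals [39, 38], col totals [45, 32], n=77
χ² = (21−22.79)²/22.79 + (18−16.21)²/16.21 + (24−22.21)²/22.21 + (14−15.79)²/15.79 = 0.6871
df = 1
p-value (upper-tail) = 0.40714
At α=0.01: p ≥ α → fail to reject H₀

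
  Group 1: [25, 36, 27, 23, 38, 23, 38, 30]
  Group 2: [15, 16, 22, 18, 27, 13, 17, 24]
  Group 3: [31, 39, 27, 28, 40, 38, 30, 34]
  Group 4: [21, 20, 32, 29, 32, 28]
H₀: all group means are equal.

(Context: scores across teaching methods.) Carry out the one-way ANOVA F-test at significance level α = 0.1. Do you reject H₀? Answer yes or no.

reject H₀: yes

Group means [30.00, 19.00, 33.38, 27.00], grand mean 27.367
SSB = Σnᵢ(x̄ᵢ−x̄)² = 905.092; SSW = ΣΣ(x−x̄ᵢ)² = 783.875
MSB = 905.092/3 = 301.6972; MSW = 783.875/26 = 30.1490
F = MSB/MSW = 10.0069
df = (3, 26)
p-value (upper-tail) = 0.00015
At α=0.1: p < α → reject H₀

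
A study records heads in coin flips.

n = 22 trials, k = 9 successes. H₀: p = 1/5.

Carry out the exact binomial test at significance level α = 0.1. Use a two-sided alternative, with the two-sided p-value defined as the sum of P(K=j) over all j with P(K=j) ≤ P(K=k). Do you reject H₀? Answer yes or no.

reject H₀: yes

Exact binomial: n=22, k=9, p₀=1/5=0.2000
P(X=j) = C(n,j)·p₀^j·(1−p₀)^(n−j); p = Σ P(X=j) over j with P(X=j) ≤ P(X=9)
p-value (two-sided) = 0.02752
At α=0.1: p < α → reject H₀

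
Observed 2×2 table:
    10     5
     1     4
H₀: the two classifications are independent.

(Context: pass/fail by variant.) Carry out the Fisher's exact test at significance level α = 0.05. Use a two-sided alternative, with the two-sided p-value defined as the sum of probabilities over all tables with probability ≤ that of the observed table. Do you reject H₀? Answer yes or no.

Margins: r₁=15, r₂=5, c₁=11, c₂=9, n=20
p_obs = C(15,10)·C(5,1)/C(20,11); sum pmf over tables with pmf ≤ p_obs
p-value (two-sided) = 0.12732
At α=0.05: p ≥ α → fail to reject H₀

reject H₀: no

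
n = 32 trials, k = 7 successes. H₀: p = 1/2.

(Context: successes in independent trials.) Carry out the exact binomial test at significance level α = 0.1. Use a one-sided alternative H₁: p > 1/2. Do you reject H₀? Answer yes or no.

Exact binomial: n=32, k=7, p₀=1/2=0.5000
P(X≥7) from Σ C(n,i)·p₀^i·(1−p₀)^(n−i)
p-value (one-sided, H₁ greater) = 0.99973
At α=0.1: p ≥ α → fail to reject H₀

reject H₀: no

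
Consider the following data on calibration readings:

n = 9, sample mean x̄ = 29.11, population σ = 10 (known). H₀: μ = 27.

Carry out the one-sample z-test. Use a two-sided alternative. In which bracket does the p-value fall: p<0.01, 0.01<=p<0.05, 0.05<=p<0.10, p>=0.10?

SE = σ/√n = 10/√9 = 3.3333
z = (x̄−μ₀)/SE = (29.11−27)/3.3333 = 0.6330
p-value (two-sided) = 0.52673
→ bracket: p>=0.10

p-value bracket: p>=0.10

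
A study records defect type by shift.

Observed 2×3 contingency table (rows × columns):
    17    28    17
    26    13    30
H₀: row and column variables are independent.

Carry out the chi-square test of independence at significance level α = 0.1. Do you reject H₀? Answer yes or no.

Row totals [62, 69], col totals [43, 41, 47], n=131
χ² = (17−20.35)²/20.35 + (28−19.40)²/19.40 + (17−22.24)²/22.24 + (26−22.65)²/22.65 + (13−21.60)²/21.60 + (30−24.76)²/24.76 = 10.6236
df = 2
p-value (upper-tail) = 0.00493
At α=0.1: p < α → reject H₀

reject H₀: yes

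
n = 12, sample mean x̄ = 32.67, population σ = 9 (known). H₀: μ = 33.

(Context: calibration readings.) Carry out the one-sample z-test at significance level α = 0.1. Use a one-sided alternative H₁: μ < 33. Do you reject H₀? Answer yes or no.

SE = σ/√n = 9/√12 = 2.5981
z = (x̄−μ₀)/SE = (32.67−33)/2.5981 = -0.1270
p-value (one-sided, H₁ less) = 0.44946
At α=0.1: p ≥ α → fail to reject H₀

reject H₀: no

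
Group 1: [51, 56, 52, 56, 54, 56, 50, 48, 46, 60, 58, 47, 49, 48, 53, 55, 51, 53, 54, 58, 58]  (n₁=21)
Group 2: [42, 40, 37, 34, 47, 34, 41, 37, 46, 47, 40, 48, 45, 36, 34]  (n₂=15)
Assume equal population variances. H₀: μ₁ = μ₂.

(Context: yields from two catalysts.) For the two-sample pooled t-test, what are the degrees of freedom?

degrees of freedom = 34

df = n₁ + n₂ − 2 = 21 + 15 − 2 = 34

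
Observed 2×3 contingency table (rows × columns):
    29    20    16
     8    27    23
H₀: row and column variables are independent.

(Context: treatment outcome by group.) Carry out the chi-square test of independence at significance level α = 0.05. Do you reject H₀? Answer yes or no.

Row totals [65, 58], col totals [37, 47, 39], n=123
χ² = (29−19.55)²/19.55 + (20−24.84)²/24.84 + (16−20.61)²/20.61 + (8−17.45)²/17.45 + (27−22.16)²/22.16 + (23−18.39)²/18.39 = 13.8644
df = 2
p-value (upper-tail) = 0.00098
At α=0.05: p < α → reject H₀

reject H₀: yes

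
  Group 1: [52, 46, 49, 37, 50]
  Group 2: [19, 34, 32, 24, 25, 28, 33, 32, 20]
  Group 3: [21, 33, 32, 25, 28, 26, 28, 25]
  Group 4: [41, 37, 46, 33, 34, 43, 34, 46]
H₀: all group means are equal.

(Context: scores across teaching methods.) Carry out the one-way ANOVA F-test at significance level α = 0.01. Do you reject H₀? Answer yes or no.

reject H₀: yes

Group means [46.80, 27.44, 27.25, 39.25], grand mean 33.767
SSB = Σnᵢ(x̄ᵢ−x̄)² = 1789.344; SSW = ΣΣ(x−x̄ᵢ)² = 714.022
MSB = 1789.344/3 = 596.4481; MSW = 714.022/26 = 27.4624
F = MSB/MSW = 21.7187
df = (3, 26)
p-value (upper-tail) = 0.00000
At α=0.01: p < α → reject H₀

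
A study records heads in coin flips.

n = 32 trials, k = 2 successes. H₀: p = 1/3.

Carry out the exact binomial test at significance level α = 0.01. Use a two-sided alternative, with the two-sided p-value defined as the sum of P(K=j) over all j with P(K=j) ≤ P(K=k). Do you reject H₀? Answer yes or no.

reject H₀: yes

Exact binomial: n=32, k=2, p₀=1/3=0.3333
P(X=j) = C(n,j)·p₀^j·(1−p₀)^(n−j); p = Σ P(X=j) over j with P(X=j) ≤ P(X=2)
p-value (two-sided) = 0.00051
At α=0.01: p < α → reject H₀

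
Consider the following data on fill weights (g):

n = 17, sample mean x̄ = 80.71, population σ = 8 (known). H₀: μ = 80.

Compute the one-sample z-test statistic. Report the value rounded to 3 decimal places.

SE = σ/√n = 8/√17 = 1.9403
z = (x̄−μ₀)/SE = (80.71−80)/1.9403 = 0.3659

test statistic = 0.366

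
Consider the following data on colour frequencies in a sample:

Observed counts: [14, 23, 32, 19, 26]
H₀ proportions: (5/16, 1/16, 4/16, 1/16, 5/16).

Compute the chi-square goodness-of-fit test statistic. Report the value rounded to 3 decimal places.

n = 114; E_i = n·p_i = [35.62, 7.12, 28.50, 7.12, 35.62]
χ² = (14−35.62)²/35.62 + (23−7.12)²/7.12 + (32−28.50)²/28.50 + (19−7.12)²/7.12 + (26−35.62)²/35.62 = 71.3193
df = 4

test statistic = 71.319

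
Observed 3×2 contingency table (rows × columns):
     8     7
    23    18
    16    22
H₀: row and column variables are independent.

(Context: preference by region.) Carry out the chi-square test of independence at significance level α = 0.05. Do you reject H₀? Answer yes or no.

reject H₀: no

Row totals [15, 41, 38], col totals [47, 47], n=94
χ² = (8−7.50)²/7.50 + (7−7.50)²/7.50 + (23−20.50)²/20.50 + (18−20.50)²/20.50 + (16−19.00)²/19.00 + (22−19.00)²/19.00 = 1.6238
df = 2
p-value (upper-tail) = 0.44402
At α=0.05: p ≥ α → fail to reject H₀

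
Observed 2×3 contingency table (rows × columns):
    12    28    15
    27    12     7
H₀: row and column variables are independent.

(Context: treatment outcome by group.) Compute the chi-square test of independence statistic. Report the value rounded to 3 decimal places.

Row totals [55, 46], col totals [39, 40, 22], n=101
χ² = (12−21.24)²/21.24 + (28−21.78)²/21.78 + (15−11.98)²/11.98 + (27−17.76)²/17.76 + (12−18.22)²/18.22 + (7−10.02)²/10.02 = 14.3906
df = 2

test statistic = 14.391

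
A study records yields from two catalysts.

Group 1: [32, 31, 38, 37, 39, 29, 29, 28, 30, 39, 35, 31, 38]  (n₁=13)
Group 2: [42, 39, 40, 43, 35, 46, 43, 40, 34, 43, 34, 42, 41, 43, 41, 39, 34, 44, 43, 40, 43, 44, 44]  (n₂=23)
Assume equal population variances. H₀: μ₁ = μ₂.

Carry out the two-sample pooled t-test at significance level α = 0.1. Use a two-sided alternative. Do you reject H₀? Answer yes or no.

x̄₁=33.538, s₁=4.215, n₁=13
x̄₂=40.739, s₂=3.506, n₂=23
s_p² = [12·4.215² + 22·3.506²]/34 = 14.2255
SE = √(s_p²·(1/13+1/23)) = 1.3087
t = (33.538−40.739)/1.3087 = -5.5020
df = 34
p-value (two-sided) = 0.00000
At α=0.1: p < α → reject H₀

reject H₀: yes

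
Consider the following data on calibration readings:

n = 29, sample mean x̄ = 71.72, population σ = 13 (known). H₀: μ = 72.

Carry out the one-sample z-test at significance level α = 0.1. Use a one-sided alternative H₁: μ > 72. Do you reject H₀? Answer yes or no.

reject H₀: no

SE = σ/√n = 13/√29 = 2.4140
z = (x̄−μ₀)/SE = (71.72−72)/2.4140 = -0.1160
p-value (one-sided, H₁ greater) = 0.54617
At α=0.1: p ≥ α → fail to reject H₀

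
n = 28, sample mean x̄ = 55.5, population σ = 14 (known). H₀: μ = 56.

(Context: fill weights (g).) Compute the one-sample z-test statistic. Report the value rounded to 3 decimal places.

SE = σ/√n = 14/√28 = 2.6458
z = (x̄−μ₀)/SE = (55.5−56)/2.6458 = -0.1890

test statistic = -0.189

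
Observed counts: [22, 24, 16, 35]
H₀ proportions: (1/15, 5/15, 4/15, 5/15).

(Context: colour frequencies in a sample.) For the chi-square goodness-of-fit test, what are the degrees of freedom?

df = k − 1 = 4 − 1 = 3

degrees of freedom = 3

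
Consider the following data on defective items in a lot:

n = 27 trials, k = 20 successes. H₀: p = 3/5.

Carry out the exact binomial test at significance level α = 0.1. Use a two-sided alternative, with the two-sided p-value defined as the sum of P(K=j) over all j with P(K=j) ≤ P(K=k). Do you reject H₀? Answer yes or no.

reject H₀: no

Exact binomial: n=27, k=20, p₀=3/5=0.6000
P(X=j) = C(n,j)·p₀^j·(1−p₀)^(n−j); p = Σ P(X=j) over j with P(X=j) ≤ P(X=20)
p-value (two-sided) = 0.16962
At α=0.1: p ≥ α → fail to reject H₀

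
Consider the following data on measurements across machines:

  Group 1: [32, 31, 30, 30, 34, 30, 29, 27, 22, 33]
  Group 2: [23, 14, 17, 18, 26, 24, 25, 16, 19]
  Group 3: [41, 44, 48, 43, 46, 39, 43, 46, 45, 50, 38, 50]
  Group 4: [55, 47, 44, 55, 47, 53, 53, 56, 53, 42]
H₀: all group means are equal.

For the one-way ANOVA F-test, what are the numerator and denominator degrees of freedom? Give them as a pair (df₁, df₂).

degrees of freedom = [3, 37]

k = 4 groups, N = 41 total
df = (k−1, N−k) = (4−1, 41−4) = (3, 37)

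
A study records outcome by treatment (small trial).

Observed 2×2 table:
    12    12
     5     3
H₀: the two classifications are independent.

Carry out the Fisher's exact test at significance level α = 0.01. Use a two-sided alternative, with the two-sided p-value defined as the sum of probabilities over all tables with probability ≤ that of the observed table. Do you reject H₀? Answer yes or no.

reject H₀: no

Margins: r₁=24, r₂=8, c₁=17, c₂=15, n=32
p_obs = C(24,12)·C(8,5)/C(32,17); sum pmf over tables with pmf ≤ p_obs
p-value (two-sided) = 0.69114
At α=0.01: p ≥ α → fail to reject H₀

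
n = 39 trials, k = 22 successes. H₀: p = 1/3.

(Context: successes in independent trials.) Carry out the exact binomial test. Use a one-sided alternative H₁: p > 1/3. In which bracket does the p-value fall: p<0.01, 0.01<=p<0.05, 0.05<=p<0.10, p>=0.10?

p-value bracket: p<0.01

Exact binomial: n=39, k=22, p₀=1/3=0.3333
P(X≥22) from Σ C(n,i)·p₀^i·(1−p₀)^(n−i)
p-value (one-sided, H₁ greater) = 0.00255
→ bracket: p<0.01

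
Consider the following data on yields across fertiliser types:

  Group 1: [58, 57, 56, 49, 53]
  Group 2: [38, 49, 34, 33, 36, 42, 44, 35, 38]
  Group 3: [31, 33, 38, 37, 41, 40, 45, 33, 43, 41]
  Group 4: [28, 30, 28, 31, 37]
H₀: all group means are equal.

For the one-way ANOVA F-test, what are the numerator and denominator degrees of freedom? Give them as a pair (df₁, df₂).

k = 4 groups, N = 29 total
df = (k−1, N−k) = (4−1, 29−4) = (3, 25)

degrees of freedom = [3, 25]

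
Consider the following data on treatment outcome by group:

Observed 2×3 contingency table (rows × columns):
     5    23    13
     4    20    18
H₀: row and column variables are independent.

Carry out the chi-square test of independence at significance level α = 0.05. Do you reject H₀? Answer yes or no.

Row totals [41, 42], col totals [9, 43, 31], n=83
χ² = (5−4.45)²/4.45 + (23−21.24)²/21.24 + (13−15.31)²/15.31 + (4−4.55)²/4.55 + (20−21.76)²/21.76 + (18−15.69)²/15.69 = 1.1150
df = 2
p-value (upper-tail) = 0.57264
At α=0.05: p ≥ α → fail to reject H₀

reject H₀: no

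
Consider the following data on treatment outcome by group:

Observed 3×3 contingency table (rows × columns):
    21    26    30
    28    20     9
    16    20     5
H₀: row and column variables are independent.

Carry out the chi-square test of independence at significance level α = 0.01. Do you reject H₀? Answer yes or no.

Row totals [77, 57, 41], col totals [65, 66, 44], n=175
χ² = (21−28.60)²/28.60 + (26−29.04)²/29.04 + (30−19.36)²/19.36 + (28−21.17)²/21.17 + (20−21.50)²/21.50 + (9−14.33)²/14.33 + (16−15.23)²/15.23 + (20−15.46)²/15.46 + (5−10.31)²/10.31 = 16.5796
df = 4
p-value (upper-tail) = 0.00233
At α=0.01: p < α → reject H₀

reject H₀: yes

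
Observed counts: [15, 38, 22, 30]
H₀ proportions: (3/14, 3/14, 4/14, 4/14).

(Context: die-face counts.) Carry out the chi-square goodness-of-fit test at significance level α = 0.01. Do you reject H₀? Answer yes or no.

reject H₀: yes

n = 105; E_i = n·p_i = [22.50, 22.50, 30.00, 30.00]
χ² = (15−22.50)²/22.50 + (38−22.50)²/22.50 + (22−30.00)²/30.00 + (30−30.00)²/30.00 = 15.3111
df = 3
p-value (upper-tail) = 0.00157
At α=0.01: p < α → reject H₀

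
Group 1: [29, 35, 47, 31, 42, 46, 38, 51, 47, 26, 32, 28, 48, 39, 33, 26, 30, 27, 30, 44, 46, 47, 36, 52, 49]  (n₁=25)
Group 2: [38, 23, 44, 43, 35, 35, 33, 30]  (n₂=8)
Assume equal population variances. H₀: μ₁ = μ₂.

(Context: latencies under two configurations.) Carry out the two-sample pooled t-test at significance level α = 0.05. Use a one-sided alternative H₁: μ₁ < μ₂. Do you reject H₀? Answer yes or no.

x̄₁=38.360, s₁=8.774, n₁=25
x̄₂=35.125, s₂=6.833, n₂=8
s_p² = [24·8.774² + 7·6.833²]/31 = 70.1495
SE = √(s_p²·(1/25+1/8)) = 3.4022
t = (38.360−35.125)/3.4022 = 0.9509
df = 31
p-value (one-sided, H₁ less) = 0.82549
At α=0.05: p ≥ α → fail to reject H₀

reject H₀: no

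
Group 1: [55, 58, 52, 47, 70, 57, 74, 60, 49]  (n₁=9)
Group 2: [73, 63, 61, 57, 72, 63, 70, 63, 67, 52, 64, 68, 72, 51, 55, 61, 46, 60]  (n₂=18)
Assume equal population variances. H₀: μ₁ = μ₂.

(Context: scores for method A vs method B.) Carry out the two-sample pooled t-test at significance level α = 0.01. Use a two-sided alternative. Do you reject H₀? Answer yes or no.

x̄₁=58.000, s₁=9.028, n₁=9
x̄₂=62.111, s₂=7.707, n₂=18
s_p² = [8·9.028² + 17·7.707²]/25 = 66.4711
SE = √(s_p²·(1/9+1/18)) = 3.3284
t = (58.000−62.111)/3.3284 = -1.2351
df = 25
p-value (two-sided) = 0.22826
At α=0.01: p ≥ α → fail to reject H₀

reject H₀: no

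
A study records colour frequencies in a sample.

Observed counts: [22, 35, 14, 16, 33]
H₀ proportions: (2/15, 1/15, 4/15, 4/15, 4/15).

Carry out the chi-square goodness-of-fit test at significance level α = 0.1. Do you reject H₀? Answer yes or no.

reject H₀: yes

n = 120; E_i = n·p_i = [16.00, 8.00, 32.00, 32.00, 32.00]
χ² = (22−16.00)²/16.00 + (35−8.00)²/8.00 + (14−32.00)²/32.00 + (16−32.00)²/32.00 + (33−32.00)²/32.00 = 111.5312
df = 4
p-value (upper-tail) = 0.00000
At α=0.1: p < α → reject H₀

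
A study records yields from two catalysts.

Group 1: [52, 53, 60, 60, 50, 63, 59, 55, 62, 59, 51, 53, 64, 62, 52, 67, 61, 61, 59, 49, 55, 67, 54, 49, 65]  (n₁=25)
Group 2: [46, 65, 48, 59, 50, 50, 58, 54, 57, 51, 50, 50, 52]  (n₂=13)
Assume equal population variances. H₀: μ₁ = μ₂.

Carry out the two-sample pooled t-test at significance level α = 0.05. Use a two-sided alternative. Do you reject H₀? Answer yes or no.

x̄₁=57.680, s₁=5.633, n₁=25
x̄₂=53.077, s₂=5.299, n₂=13
s_p² = [24·5.633² + 12·5.299²]/36 = 30.5101
SE = √(s_p²·(1/25+1/13)) = 1.8887
t = (57.680−53.077)/1.8887 = 2.4371
df = 36
p-value (two-sided) = 0.01988
At α=0.05: p < α → reject H₀

reject H₀: yes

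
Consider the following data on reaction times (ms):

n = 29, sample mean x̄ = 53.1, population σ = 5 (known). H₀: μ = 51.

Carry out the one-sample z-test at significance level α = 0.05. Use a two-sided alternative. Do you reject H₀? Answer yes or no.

SE = σ/√n = 5/√29 = 0.9285
z = (x̄−μ₀)/SE = (53.1−51)/0.9285 = 2.2618
p-value (two-sided) = 0.02371
At α=0.05: p < α → reject H₀

reject H₀: yes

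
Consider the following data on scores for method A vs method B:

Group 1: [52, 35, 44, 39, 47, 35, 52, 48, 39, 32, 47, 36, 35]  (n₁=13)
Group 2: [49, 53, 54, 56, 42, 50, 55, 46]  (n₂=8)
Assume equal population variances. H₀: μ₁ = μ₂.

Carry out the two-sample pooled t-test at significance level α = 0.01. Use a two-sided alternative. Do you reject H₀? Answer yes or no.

x̄₁=41.615, s₁=7.006, n₁=13
x̄₂=50.625, s₂=4.838, n₂=8
s_p² = [12·7.006² + 7·4.838²]/19 = 39.6290
SE = √(s_p²·(1/13+1/8)) = 2.8288
t = (41.615−50.625)/2.8288 = -3.1850
df = 19
p-value (two-sided) = 0.00488
At α=0.01: p < α → reject H₀

reject H₀: yes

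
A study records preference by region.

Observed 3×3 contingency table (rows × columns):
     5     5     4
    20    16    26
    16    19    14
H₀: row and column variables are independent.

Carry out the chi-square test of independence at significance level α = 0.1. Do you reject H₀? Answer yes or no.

reject H₀: no

Row totals [14, 62, 49], col totals [41, 40, 44], n=125
χ² = (5−4.59)²/4.59 + (5−4.48)²/4.48 + (4−4.93)²/4.93 + (20−20.34)²/20.34 + (16−19.84)²/19.84 + (26−21.82)²/21.82 + (16−16.07)²/16.07 + (19−15.68)²/15.68 + (14−17.25)²/17.25 = 3.1341
df = 4
p-value (upper-tail) = 0.53564
At α=0.1: p ≥ α → fail to reject H₀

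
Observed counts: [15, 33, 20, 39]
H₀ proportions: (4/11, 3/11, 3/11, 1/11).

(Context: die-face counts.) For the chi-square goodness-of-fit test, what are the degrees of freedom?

degrees of freedom = 3

df = k − 1 = 4 − 1 = 3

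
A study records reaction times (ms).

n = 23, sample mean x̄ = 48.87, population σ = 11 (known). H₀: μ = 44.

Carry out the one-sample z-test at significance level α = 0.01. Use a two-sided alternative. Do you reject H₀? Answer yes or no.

reject H₀: no

SE = σ/√n = 11/√23 = 2.2937
z = (x̄−μ₀)/SE = (48.87−44)/2.2937 = 2.1232
p-value (two-sided) = 0.03373
At α=0.01: p ≥ α → fail to reject H₀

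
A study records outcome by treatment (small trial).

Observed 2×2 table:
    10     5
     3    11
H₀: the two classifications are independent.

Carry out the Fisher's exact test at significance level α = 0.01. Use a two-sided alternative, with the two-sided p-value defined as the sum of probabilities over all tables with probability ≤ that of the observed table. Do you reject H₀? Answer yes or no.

Margins: r₁=15, r₂=14, c₁=13, c₂=16, n=29
p_obs = C(15,10)·C(14,3)/C(29,13); sum pmf over tables with pmf ≤ p_obs
p-value (two-sided) = 0.02533
At α=0.01: p ≥ α → fail to reject H₀

reject H₀: no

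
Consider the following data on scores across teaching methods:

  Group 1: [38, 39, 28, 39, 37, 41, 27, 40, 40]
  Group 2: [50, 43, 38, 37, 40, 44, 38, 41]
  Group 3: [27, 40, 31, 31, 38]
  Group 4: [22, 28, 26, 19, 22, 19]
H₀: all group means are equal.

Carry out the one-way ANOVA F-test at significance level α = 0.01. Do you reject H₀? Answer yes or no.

Group means [36.56, 41.38, 33.40, 22.67], grand mean 34.393
SSB = Σnᵢ(x̄ᵢ−x̄)² = 1262.048; SSW = ΣΣ(x−x̄ᵢ)² = 534.631
MSB = 1262.048/3 = 420.6827; MSW = 534.631/24 = 22.2763
F = MSB/MSW = 18.8848
df = (3, 24)
p-value (upper-tail) = 0.00000
At α=0.01: p < α → reject H₀

reject H₀: yes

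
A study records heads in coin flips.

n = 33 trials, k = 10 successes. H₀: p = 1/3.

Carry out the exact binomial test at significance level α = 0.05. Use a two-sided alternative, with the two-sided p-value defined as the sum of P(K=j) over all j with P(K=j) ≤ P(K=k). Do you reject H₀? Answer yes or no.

Exact binomial: n=33, k=10, p₀=1/3=0.3333
P(X=j) = C(n,j)·p₀^j·(1−p₀)^(n−j); p = Σ P(X=j) over j with P(X=j) ≤ P(X=10)
p-value (two-sided) = 0.85398
At α=0.05: p ≥ α → fail to reject H₀

reject H₀: no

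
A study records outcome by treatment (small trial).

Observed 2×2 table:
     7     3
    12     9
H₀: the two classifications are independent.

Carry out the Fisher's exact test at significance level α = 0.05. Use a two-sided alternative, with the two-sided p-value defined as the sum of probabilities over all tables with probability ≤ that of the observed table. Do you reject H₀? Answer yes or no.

reject H₀: no

Margins: r₁=10, r₂=21, c₁=19, c₂=12, n=31
p_obs = C(10,7)·C(21,12)/C(31,19); sum pmf over tables with pmf ≤ p_obs
p-value (two-sided) = 0.69719
At α=0.05: p ≥ α → fail to reject H₀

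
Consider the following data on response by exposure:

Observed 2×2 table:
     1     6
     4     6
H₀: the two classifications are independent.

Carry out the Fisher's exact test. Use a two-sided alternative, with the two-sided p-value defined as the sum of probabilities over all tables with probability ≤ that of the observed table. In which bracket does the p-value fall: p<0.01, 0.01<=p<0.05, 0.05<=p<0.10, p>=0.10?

p-value bracket: p>=0.10

Margins: r₁=7, r₂=10, c₁=5, c₂=12, n=17
p_obs = C(7,1)·C(10,4)/C(17,5); sum pmf over tables with pmf ≤ p_obs
p-value (two-sided) = 0.33824
→ bracket: p>=0.10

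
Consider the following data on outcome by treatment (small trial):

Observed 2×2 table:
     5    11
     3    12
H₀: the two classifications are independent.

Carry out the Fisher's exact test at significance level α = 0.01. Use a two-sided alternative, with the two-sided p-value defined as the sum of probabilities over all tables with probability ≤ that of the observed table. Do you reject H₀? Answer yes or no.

Margins: r₁=16, r₂=15, c₁=8, c₂=23, n=31
p_obs = C(16,5)·C(15,3)/C(31,8); sum pmf over tables with pmf ≤ p_obs
p-value (two-sided) = 0.68508
At α=0.01: p ≥ α → fail to reject H₀

reject H₀: no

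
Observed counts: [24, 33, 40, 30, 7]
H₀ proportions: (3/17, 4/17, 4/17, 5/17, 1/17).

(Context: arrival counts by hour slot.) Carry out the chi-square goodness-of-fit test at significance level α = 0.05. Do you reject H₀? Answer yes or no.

reject H₀: no

n = 134; E_i = n·p_i = [23.65, 31.53, 31.53, 39.41, 7.88]
χ² = (24−23.65)²/23.65 + (33−31.53)²/31.53 + (40−31.53)²/31.53 + (30−39.41)²/39.41 + (7−7.88)²/7.88 = 4.6959
df = 4
p-value (upper-tail) = 0.31995
At α=0.05: p ≥ α → fail to reject H₀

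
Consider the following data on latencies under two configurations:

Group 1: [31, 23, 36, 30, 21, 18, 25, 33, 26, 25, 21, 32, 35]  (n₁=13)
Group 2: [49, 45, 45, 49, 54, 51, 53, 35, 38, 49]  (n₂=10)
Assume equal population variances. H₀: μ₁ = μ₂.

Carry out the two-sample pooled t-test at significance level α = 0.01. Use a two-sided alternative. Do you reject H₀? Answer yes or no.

x̄₁=27.385, s₁=5.824, n₁=13
x̄₂=46.800, s₂=6.197, n₂=10
s_p² = [12·5.824² + 9·6.197²]/21 = 35.8418
SE = √(s_p²·(1/13+1/10)) = 2.5182
t = (27.385−46.800)/2.5182 = -7.7101
df = 21
p-value (two-sided) = 0.00000
At α=0.01: p < α → reject H₀

reject H₀: yes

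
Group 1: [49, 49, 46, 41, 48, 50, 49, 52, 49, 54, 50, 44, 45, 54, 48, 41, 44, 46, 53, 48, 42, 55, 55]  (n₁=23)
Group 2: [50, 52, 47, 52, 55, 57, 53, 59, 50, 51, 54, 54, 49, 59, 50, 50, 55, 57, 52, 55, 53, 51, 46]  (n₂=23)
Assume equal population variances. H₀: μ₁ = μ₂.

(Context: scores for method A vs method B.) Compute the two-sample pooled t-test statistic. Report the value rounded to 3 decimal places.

test statistic = -3.751

x̄₁=48.348, s₁=4.281, n₁=23
x̄₂=52.652, s₂=3.459, n₂=23
s_p² = [22·4.281² + 22·3.459²]/44 = 15.1462
SE = √(s_p²·(1/23+1/23)) = 1.1476
t = (48.348−52.652)/1.1476 = -3.7506
df = 44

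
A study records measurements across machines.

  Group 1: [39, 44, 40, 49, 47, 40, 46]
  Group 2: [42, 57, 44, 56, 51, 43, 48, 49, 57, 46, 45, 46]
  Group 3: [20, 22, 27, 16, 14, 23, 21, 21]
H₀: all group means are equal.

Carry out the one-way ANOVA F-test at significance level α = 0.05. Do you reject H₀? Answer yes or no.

reject H₀: yes

Group means [43.57, 48.67, 20.50], grand mean 39.000
SSB = Σnᵢ(x̄ᵢ−x̄)² = 4005.619; SSW = ΣΣ(x−x̄ᵢ)² = 532.381
MSB = 4005.619/2 = 2002.8095; MSW = 532.381/24 = 22.1825
F = MSB/MSW = 90.2877
df = (2, 24)
p-value (upper-tail) = 0.00000
At α=0.05: p < α → reject H₀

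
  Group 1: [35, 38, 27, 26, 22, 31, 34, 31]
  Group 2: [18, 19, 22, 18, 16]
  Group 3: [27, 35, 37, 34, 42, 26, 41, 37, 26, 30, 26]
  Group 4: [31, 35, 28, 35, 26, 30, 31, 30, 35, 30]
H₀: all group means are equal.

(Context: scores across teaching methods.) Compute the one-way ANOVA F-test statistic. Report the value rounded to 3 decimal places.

Group means [30.50, 18.60, 32.82, 31.10], grand mean 29.676
SSB = Σnᵢ(x̄ᵢ−x̄)² = 747.705; SSW = ΣΣ(x−x̄ᵢ)² = 671.736
MSB = 747.705/3 = 249.2349; MSW = 671.736/30 = 22.3912
F = MSB/MSW = 11.1309
df = (3, 30)

test statistic = 11.131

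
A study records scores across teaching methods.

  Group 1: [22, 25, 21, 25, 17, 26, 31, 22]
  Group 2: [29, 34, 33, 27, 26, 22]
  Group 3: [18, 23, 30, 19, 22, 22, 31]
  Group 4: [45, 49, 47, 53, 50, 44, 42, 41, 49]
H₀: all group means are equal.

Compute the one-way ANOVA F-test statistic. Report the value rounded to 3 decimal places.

Group means [23.62, 28.50, 23.57, 46.67], grand mean 31.500
SSB = Σnᵢ(x̄ᵢ−x̄)² = 3060.411; SSW = ΣΣ(x−x̄ᵢ)² = 501.089
MSB = 3060.411/3 = 1020.1369; MSW = 501.089/26 = 19.2727
F = MSB/MSW = 52.9318
df = (3, 26)

test statistic = 52.932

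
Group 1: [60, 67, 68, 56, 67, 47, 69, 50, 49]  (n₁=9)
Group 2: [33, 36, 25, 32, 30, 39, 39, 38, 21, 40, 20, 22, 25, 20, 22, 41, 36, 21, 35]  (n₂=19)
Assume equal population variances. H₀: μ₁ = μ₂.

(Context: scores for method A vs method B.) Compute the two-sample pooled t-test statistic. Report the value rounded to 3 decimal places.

x̄₁=59.222, s₁=8.969, n₁=9
x̄₂=30.263, s₂=7.802, n₂=19
s_p² = [8·8.969² + 18·7.802²]/26 = 66.8938
SE = √(s_p²·(1/9+1/19)) = 3.3096
t = (59.222−30.263)/3.3096 = 8.7500
df = 26

test statistic = 8.750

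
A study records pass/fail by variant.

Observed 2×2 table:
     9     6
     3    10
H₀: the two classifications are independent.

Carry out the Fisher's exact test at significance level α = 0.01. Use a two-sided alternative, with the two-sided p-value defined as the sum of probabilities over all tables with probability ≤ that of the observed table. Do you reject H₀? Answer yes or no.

reject H₀: no

Margins: r₁=15, r₂=13, c₁=12, c₂=16, n=28
p_obs = C(15,9)·C(13,3)/C(28,12); sum pmf over tables with pmf ≤ p_obs
p-value (two-sided) = 0.06707
At α=0.01: p ≥ α → fail to reject H₀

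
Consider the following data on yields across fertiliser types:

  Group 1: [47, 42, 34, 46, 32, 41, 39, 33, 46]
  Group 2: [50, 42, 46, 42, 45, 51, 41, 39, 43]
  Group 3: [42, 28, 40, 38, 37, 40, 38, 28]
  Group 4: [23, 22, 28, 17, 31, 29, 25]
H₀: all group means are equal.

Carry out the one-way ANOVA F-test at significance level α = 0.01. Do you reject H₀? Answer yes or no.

Group means [40.00, 44.33, 36.38, 25.00], grand mean 37.121
SSB = Σnᵢ(x̄ᵢ−x̄)² = 1575.640; SSW = ΣΣ(x−x̄ᵢ)² = 749.875
MSB = 1575.640/3 = 525.2134; MSW = 749.875/29 = 25.8578
F = MSB/MSW = 20.3116
df = (3, 29)
p-value (upper-tail) = 0.00000
At α=0.01: p < α → reject H₀

reject H₀: yes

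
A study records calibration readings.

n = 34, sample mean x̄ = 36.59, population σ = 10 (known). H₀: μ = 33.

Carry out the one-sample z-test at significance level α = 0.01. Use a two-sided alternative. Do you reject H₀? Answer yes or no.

reject H₀: no

SE = σ/√n = 10/√34 = 1.7150
z = (x̄−μ₀)/SE = (36.59−33)/1.7150 = 2.0933
p-value (two-sided) = 0.03632
At α=0.01: p ≥ α → fail to reject H₀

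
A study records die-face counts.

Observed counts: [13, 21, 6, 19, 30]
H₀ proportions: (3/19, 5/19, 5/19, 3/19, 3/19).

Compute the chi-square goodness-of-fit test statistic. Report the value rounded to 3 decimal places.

n = 89; E_i = n·p_i = [14.05, 23.42, 23.42, 14.05, 14.05]
χ² = (13−14.05)²/14.05 + (21−23.42)²/23.42 + (6−23.42)²/23.42 + (19−14.05)²/14.05 + (30−14.05)²/14.05 = 33.1266
df = 4

test statistic = 33.127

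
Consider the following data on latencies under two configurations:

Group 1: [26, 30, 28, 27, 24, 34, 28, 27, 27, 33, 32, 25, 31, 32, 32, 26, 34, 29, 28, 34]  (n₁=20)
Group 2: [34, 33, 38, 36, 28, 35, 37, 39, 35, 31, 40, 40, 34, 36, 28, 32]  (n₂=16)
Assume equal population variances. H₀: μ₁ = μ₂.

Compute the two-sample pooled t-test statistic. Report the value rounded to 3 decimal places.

x̄₁=29.350, s₁=3.200, n₁=20
x̄₂=34.750, s₂=3.733, n₂=16
s_p² = [19·3.200² + 15·3.733²]/34 = 11.8691
SE = √(s_p²·(1/20+1/16)) = 1.1555
t = (29.350−34.750)/1.1555 = -4.6731
df = 34

test statistic = -4.673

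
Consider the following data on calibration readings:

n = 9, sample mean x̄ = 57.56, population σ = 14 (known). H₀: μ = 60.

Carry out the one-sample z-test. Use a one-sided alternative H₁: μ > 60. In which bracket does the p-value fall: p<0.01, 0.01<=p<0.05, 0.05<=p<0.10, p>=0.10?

SE = σ/√n = 14/√9 = 4.6667
z = (x̄−μ₀)/SE = (57.56−60)/4.6667 = -0.5229
p-value (one-sided, H₁ greater) = 0.69946
→ bracket: p>=0.10

p-value bracket: p>=0.10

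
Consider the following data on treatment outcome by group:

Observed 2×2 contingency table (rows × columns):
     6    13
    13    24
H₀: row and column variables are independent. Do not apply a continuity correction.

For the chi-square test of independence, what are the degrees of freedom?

degrees of freedom = 1

df = (r−1)(c−1) = (2−1)·(2−1) = 1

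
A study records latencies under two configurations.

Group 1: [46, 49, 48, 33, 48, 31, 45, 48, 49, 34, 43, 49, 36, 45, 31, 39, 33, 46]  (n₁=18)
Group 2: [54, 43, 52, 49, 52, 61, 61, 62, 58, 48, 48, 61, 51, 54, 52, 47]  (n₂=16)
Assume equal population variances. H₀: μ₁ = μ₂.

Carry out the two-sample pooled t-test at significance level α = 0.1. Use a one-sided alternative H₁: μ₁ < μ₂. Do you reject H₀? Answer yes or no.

reject H₀: yes

x̄₁=41.833, s₁=6.939, n₁=18
x̄₂=53.312, s₂=5.816, n₂=16
s_p² = [17·6.939² + 15·5.816²]/32 = 41.4355
SE = √(s_p²·(1/18+1/16)) = 2.2117
t = (41.833−53.312)/2.2117 = -5.1902
df = 32
p-value (one-sided, H₁ less) = 0.00001
At α=0.1: p < α → reject H₀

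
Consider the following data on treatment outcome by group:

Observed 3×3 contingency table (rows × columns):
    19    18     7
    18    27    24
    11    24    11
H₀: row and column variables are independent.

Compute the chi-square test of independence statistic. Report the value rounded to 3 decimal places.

Row totals [44, 69, 46], col totals [48, 69, 42], n=159
χ² = (19−13.28)²/13.28 + (18−19.09)²/19.09 + (7−11.62)²/11.62 + (18−20.83)²/20.83 + (27−29.94)²/29.94 + (24−18.23)²/18.23 + (11−13.89)²/13.89 + (24−19.96)²/19.96 + (11−12.15)²/12.15 = 8.3904
df = 4

test statistic = 8.390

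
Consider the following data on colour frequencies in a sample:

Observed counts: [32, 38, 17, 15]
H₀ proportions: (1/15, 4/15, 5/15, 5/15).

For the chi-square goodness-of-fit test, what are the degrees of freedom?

degrees of freedom = 3

df = k − 1 = 4 − 1 = 3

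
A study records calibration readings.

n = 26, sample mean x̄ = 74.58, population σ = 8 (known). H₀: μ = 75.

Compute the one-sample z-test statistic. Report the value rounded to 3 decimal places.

test statistic = -0.268

SE = σ/√n = 8/√26 = 1.5689
z = (x̄−μ₀)/SE = (74.58−75)/1.5689 = -0.2677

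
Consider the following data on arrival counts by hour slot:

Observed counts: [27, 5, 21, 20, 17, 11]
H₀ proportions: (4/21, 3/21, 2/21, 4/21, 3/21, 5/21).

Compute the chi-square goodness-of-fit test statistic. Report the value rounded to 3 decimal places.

test statistic = 30.326

n = 101; E_i = n·p_i = [19.24, 14.43, 9.62, 19.24, 14.43, 24.05]
χ² = (27−19.24)²/19.24 + (5−14.43)²/14.43 + (21−9.62)²/9.62 + (20−19.24)²/19.24 + (17−14.43)²/14.43 + (11−24.05)²/24.05 = 30.3262
df = 5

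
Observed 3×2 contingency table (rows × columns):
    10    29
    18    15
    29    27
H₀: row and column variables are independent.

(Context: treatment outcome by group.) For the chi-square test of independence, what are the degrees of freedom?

df = (r−1)(c−1) = (3−1)·(2−1) = 2

degrees of freedom = 2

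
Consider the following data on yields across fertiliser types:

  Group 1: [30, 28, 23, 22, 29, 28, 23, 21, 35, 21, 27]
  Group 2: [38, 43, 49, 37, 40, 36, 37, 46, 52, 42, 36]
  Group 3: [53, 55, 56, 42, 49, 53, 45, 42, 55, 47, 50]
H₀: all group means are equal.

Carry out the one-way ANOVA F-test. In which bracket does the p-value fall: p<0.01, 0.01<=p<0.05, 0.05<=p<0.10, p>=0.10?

p-value bracket: p<0.01

Group means [26.09, 41.45, 49.73], grand mean 39.091
SSB = Σnᵢ(x̄ᵢ−x̄)² = 3164.909; SSW = ΣΣ(x−x̄ᵢ)² = 769.818
MSB = 3164.909/2 = 1582.4545; MSW = 769.818/30 = 25.6606
F = MSB/MSW = 61.6686
df = (2, 30)
p-value (upper-tail) = 0.00000
→ bracket: p<0.01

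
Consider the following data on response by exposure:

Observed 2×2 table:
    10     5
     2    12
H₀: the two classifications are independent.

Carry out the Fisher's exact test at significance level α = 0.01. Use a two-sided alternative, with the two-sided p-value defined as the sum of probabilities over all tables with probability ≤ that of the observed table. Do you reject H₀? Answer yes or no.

reject H₀: yes

Margins: r₁=15, r₂=14, c₁=12, c₂=17, n=29
p_obs = C(15,10)·C(14,2)/C(29,12); sum pmf over tables with pmf ≤ p_obs
p-value (two-sided) = 0.00778
At α=0.01: p < α → reject H₀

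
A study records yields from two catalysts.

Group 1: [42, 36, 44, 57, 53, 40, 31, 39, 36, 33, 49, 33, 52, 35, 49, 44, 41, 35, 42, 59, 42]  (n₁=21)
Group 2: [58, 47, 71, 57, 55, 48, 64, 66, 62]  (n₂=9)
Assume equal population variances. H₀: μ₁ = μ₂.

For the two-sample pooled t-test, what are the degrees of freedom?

df = n₁ + n₂ − 2 = 21 + 9 − 2 = 28

degrees of freedom = 28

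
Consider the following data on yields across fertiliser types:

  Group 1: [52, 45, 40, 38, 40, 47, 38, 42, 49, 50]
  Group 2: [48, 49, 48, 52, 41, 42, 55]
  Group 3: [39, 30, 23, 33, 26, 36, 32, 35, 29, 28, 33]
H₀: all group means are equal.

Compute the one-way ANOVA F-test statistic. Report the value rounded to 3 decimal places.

Group means [44.10, 47.86, 31.27], grand mean 40.000
SSB = Σnᵢ(x̄ᵢ−x̄)² = 1438.061; SSW = ΣΣ(x−x̄ᵢ)² = 609.939
MSB = 1438.061/2 = 719.0305; MSW = 609.939/25 = 24.3976
F = MSB/MSW = 29.4714
df = (2, 25)

test statistic = 29.471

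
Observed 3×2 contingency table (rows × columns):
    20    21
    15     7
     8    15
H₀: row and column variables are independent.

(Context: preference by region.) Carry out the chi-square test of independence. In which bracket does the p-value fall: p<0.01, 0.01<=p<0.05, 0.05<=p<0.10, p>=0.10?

Row totals [41, 22, 23], col totals [43, 43], n=86
χ² = (20−20.50)²/20.50 + (21−20.50)²/20.50 + (15−11.00)²/11.00 + (7−11.00)²/11.00 + (8−11.50)²/11.50 + (15−11.50)²/11.50 = 5.0639
df = 2
p-value (upper-tail) = 0.07950
→ bracket: 0.05<=p<0.10

p-value bracket: 0.05<=p<0.10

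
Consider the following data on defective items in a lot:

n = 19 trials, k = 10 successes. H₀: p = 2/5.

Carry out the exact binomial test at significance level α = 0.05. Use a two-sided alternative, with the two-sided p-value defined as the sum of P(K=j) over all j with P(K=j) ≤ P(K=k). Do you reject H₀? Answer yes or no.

Exact binomial: n=19, k=10, p₀=2/5=0.4000
P(X=j) = C(n,j)·p₀^j·(1−p₀)^(n−j); p = Σ P(X=j) over j with P(X=j) ≤ P(X=10)
p-value (two-sided) = 0.34901
At α=0.05: p ≥ α → fail to reject H₀

reject H₀: no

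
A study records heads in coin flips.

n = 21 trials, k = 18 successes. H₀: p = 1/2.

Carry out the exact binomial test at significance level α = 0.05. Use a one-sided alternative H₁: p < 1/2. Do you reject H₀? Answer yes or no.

reject H₀: no

Exact binomial: n=21, k=18, p₀=1/2=0.5000
P(X≤18) from Σ C(n,i)·p₀^i·(1−p₀)^(n−i)
p-value (one-sided, H₁ less) = 0.99989
At α=0.05: p ≥ α → fail to reject H₀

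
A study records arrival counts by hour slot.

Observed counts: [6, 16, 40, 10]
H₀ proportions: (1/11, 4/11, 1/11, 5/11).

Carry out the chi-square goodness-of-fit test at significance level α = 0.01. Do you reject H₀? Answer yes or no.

reject H₀: yes

n = 72; E_i = n·p_i = [6.55, 26.18, 6.55, 32.73]
χ² = (6−6.55)²/6.55 + (16−26.18)²/26.18 + (40−6.55)²/6.55 + (10−32.73)²/32.73 = 190.7778
df = 3
p-value (upper-tail) = 0.00000
At α=0.01: p < α → reject H₀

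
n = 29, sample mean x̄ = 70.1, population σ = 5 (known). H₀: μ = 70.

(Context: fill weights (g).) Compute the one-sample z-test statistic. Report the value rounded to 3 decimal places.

test statistic = 0.108

SE = σ/√n = 5/√29 = 0.9285
z = (x̄−μ₀)/SE = (70.1−70)/0.9285 = 0.1077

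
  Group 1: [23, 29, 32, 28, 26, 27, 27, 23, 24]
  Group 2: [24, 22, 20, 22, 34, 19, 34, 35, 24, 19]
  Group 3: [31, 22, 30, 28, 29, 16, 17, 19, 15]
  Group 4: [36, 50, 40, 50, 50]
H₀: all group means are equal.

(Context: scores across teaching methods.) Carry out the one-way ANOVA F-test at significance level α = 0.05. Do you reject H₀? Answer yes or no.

Group means [26.56, 25.30, 23.00, 45.20], grand mean 28.030
SSB = Σnᵢ(x̄ᵢ−x̄)² = 1795.847; SSW = ΣΣ(x−x̄ᵢ)² = 969.122
MSB = 1795.847/3 = 598.6158; MSW = 969.122/29 = 33.4180
F = MSB/MSW = 17.9130
df = (3, 29)
p-value (upper-tail) = 0.00000
At α=0.05: p < α → reject H₀

reject H₀: yes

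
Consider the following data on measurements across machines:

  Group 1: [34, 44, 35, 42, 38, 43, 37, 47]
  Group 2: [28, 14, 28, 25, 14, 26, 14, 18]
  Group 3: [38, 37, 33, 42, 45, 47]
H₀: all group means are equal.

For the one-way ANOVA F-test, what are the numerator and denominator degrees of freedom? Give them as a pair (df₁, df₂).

degrees of freedom = [2, 19]

k = 3 groups, N = 22 total
df = (k−1, N−k) = (3−1, 22−3) = (2, 19)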